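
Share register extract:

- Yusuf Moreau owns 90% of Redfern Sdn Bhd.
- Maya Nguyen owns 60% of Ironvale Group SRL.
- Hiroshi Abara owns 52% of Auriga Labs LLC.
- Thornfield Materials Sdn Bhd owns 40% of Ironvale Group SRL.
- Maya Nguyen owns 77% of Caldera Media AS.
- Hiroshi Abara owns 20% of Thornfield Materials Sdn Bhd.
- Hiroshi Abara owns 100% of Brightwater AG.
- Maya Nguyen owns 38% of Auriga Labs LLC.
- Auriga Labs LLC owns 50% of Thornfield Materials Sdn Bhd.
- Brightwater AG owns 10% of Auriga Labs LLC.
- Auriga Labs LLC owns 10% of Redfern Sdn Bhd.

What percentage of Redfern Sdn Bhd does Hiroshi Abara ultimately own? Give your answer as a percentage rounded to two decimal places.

6.20%

Hiroshi reaches Redfern along 2 paths.
Via Auriga: 52% × 10% = 5.2%.
Via Brightwater → Auriga: 100% × 10% × 10% = 1%.
Total: 5.2% + 1% = 6.2%.
Rounded: 6.20%.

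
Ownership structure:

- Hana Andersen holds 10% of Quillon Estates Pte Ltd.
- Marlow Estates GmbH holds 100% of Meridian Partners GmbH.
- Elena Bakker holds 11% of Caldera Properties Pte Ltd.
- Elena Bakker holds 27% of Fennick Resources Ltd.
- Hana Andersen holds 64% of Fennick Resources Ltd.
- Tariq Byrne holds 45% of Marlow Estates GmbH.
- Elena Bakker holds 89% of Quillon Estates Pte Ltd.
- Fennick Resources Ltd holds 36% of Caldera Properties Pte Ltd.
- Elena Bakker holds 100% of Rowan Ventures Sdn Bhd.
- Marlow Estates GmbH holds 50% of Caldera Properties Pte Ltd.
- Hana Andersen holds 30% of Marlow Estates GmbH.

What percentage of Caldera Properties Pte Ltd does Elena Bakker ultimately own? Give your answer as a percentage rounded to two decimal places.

Elena reaches Caldera along 2 paths.
Via Fennick: 27% × 36% = 9.72%.
Direct stake: 11% = 11%.
Total: 9.72% + 11% = 20.72%.

20.72%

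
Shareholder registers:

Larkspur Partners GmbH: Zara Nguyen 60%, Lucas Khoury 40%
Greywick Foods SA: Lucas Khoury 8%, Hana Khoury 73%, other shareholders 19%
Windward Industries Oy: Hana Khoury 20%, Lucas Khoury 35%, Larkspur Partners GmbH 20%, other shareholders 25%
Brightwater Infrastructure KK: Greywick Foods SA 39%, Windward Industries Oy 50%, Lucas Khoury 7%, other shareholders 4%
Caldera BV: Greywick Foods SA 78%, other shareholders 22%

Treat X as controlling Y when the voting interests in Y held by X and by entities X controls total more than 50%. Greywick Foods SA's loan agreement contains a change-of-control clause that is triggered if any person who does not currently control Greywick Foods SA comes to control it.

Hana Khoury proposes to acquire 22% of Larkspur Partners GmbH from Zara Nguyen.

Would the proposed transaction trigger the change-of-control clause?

The purchase adds only to Hana's holdings (Zara's stake shrinks), so Hana is the only person who could newly come to control Greywick.
Hana holds 73% of Greywick, so Hana controls Greywick.
So Hana already controls Greywick before the transaction.
After the purchase, Hana holds 22% of Larkspur directly, and Zara's stake falls to 38%.
Hana controlled Greywick already, so this is not a new person acquiring control; every other person's position is unchanged or reduced.
No new person acquires control, so the clause is not triggered.

No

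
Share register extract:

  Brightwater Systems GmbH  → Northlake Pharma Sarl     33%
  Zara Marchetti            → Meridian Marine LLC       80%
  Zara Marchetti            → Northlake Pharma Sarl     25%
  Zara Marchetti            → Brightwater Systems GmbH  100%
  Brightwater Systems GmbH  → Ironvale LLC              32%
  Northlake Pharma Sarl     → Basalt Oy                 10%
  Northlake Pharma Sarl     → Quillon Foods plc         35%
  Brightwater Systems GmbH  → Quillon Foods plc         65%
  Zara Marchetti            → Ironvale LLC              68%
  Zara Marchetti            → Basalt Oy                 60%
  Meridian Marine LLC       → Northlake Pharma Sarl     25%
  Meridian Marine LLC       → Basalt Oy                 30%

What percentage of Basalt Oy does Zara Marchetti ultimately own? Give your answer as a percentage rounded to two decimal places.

Zara reaches Basalt along 5 paths.
Via Brightwater → Northlake: 100% × 33% × 10% = 3.3%.
Via Meridian → Northlake: 80% × 25% × 10% = 2%.
Via Northlake: 25% × 10% = 2.5%.
Direct stake: 60% = 60%.
Via Meridian: 80% × 30% = 24%.
Total: 3.3% + 2% + 2.5% + 60% + 24% = 91.8%.
Rounded: 91.80%.

91.80%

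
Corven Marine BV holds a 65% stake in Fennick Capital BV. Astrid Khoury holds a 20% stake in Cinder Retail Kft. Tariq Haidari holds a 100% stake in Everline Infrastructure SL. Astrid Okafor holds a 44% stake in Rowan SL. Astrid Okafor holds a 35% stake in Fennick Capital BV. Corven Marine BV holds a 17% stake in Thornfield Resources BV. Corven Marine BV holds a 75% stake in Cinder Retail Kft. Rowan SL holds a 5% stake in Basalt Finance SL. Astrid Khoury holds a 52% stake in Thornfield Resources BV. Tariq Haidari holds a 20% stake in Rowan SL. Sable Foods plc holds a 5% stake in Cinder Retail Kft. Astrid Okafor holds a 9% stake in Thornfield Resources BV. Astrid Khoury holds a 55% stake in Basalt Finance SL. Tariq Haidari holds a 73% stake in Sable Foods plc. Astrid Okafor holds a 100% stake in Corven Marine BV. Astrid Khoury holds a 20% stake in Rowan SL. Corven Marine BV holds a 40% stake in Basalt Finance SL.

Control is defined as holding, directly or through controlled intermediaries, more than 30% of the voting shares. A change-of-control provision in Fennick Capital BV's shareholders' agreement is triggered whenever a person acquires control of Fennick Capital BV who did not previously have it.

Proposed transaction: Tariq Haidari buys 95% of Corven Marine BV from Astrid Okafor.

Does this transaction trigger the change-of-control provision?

The purchase adds only to Tariq's holdings (Astrid Okafor's stake shrinks), so Tariq is the only person who could newly come to control Fennick.
Tariq holds 73% of Sable, so Tariq controls Sable.
Tariq holds 100% of Everline, so Tariq controls Everline.
Neither Tariq nor any entity Tariq controls holds any voting interest in Fennick.
So before the transaction, Tariq does not control Fennick.
After the purchase, Tariq holds 95% of Corven directly, and Astrid Okafor's stake falls to 5%.
Tariq holds 95% of Corven, so Tariq controls Corven.
Corven holds 65% of Fennick, so Tariq controls Fennick.
Tariq did not control Fennick before and does after, so the clause is triggered.

Yes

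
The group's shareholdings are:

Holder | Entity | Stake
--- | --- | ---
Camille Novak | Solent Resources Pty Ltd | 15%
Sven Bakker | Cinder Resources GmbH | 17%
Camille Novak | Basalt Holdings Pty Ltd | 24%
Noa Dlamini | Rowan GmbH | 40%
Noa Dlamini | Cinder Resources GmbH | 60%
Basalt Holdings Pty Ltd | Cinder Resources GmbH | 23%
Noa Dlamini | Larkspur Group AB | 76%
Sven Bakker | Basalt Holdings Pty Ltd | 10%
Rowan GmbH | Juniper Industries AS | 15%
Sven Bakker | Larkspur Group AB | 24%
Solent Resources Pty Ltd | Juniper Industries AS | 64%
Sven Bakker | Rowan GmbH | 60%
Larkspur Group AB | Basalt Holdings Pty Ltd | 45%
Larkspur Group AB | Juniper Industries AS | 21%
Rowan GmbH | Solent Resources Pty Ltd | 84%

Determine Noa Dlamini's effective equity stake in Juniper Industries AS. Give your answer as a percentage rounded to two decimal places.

Noa reaches Juniper along 3 paths.
Via Larkspur: 76% × 21% = 15.96%.
Via Rowan → Solent: 40% × 84% × 64% = 21.504%.
Via Rowan: 40% × 15% = 6%.
Total: 15.96% + 21.504% + 6% = 43.464%.
Rounded: 43.46%.

43.46%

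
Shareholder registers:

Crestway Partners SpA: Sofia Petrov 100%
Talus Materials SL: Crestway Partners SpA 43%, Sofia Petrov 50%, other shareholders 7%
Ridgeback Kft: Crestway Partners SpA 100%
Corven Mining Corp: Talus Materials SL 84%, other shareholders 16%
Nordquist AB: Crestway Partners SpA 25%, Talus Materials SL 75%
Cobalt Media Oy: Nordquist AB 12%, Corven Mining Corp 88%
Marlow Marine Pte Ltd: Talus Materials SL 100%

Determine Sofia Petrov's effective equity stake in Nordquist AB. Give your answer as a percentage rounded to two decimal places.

94.75%

Sofia reaches Nordquist along 3 paths.
Via Crestway: 100% × 25% = 25%.
Via Crestway → Talus: 100% × 43% × 75% = 32.25%.
Via Talus: 50% × 75% = 37.5%.
Total: 25% + 32.25% + 37.5% = 94.75%.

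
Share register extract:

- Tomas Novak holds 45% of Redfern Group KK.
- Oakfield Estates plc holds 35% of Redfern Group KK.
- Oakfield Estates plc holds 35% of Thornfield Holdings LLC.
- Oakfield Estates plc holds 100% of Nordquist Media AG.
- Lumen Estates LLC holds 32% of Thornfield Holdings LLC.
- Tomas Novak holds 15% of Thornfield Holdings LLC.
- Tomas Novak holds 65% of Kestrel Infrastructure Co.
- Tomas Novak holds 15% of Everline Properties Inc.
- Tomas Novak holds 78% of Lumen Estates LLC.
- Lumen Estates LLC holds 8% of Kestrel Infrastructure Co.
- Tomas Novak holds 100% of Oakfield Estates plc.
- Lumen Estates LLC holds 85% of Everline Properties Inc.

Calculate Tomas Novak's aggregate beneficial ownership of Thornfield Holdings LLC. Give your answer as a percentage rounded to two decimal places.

Tomas reaches Thornfield along 3 paths.
Via Oakfield: 100% × 35% = 35%.
Via Lumen: 78% × 32% = 24.96%.
Direct stake: 15% = 15%.
Total: 35% + 24.96% + 15% = 74.96%.

74.96%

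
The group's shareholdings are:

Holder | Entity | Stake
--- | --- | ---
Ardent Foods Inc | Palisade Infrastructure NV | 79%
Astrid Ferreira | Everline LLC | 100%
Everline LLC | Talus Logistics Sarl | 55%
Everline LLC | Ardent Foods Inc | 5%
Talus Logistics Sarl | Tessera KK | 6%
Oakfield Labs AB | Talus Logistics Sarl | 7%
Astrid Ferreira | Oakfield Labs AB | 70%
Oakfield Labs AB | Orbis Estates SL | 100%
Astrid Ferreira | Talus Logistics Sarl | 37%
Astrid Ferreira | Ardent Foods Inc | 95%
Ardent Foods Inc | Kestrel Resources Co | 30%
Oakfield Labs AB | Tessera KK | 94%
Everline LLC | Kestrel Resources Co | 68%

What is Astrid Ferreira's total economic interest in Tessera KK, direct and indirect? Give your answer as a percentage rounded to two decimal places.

71.61%

Astrid reaches Tessera along 4 paths.
Via Everline → Talus: 100% × 55% × 6% = 3.3%.
Via Oakfield → Talus: 70% × 7% × 6% = 0.294%.
Via Talus: 37% × 6% = 2.22%.
Via Oakfield: 70% × 94% = 65.8%.
Total: 3.3% + 0.294% + 2.22% + 65.8% = 71.614%.
Rounded: 71.61%.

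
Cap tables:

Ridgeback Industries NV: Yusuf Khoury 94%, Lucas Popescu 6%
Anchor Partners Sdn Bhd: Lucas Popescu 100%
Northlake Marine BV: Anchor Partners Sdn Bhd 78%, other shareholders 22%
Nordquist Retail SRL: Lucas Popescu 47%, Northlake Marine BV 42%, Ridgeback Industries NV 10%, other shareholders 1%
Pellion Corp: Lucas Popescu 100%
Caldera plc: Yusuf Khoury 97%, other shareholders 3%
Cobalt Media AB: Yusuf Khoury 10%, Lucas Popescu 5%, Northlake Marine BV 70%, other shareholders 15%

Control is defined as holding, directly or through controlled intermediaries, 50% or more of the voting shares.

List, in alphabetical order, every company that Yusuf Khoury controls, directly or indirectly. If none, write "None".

Caldera plc, Ridgeback Industries NV

Yusuf holds 94% of Ridgeback, so Yusuf controls Ridgeback.
Yusuf holds 97% of Caldera, so Yusuf controls Caldera.
No other company's threshold is met.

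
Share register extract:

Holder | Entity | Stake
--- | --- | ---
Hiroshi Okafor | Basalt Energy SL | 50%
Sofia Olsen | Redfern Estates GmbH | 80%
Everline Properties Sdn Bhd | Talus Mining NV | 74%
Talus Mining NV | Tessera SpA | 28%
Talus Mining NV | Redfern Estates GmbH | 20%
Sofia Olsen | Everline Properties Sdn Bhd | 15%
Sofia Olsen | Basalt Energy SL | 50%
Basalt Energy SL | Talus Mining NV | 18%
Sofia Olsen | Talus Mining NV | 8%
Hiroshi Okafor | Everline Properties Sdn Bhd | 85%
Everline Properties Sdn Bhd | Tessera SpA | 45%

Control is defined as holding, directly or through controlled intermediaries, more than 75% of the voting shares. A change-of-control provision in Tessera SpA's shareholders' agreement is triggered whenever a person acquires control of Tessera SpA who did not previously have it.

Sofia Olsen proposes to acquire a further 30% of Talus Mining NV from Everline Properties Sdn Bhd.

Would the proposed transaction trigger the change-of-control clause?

The purchase adds only to Sofia's holdings (Everline's stake shrinks), so Sofia is the only person who could newly come to control Tessera.
Sofia holds 80% of Redfern, so Sofia controls Redfern.
Neither Sofia nor any entity Sofia controls holds any voting interest in Tessera.
So before the transaction, Sofia does not control Tessera.
After the purchase, Sofia's direct stake in Talus rises to 8% + 30% = 38%, and Everline's stake falls to 44%.
Sofia's side now holds 38% of Talus, not > 75%, so Sofia still does not control Talus.
After the transaction, neither Sofia nor any entity Sofia controls holds a voting interest in Tessera, so Sofia still does not control it.
No new person acquires control, so the clause is not triggered.

No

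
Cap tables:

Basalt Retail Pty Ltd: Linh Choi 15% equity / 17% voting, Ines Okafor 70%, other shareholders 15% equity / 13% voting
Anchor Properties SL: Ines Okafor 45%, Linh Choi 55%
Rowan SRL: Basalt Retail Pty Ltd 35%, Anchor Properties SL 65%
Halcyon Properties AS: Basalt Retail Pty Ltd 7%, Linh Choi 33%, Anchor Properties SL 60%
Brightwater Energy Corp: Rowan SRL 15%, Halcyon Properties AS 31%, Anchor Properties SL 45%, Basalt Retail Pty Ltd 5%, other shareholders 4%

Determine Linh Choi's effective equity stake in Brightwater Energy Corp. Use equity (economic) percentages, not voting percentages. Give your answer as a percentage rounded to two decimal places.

Linh reaches Brightwater along 7 paths.
Via Basalt → Rowan: 15% × 35% × 15% = 0.7875%.
Via Anchor → Rowan: 55% × 65% × 15% = 5.3625%.
Via Basalt → Halcyon: 15% × 7% × 31% = 0.3255%.
Via Halcyon: 33% × 31% = 10.23%.
Via Anchor → Halcyon: 55% × 60% × 31% = 10.23%.
Via Anchor: 55% × 45% = 24.75%.
Via Basalt: 15% × 5% = 0.75%.
Total: 0.7875% + 5.3625% + 0.3255% + 10.23% + 10.23% + 24.75% + 0.75% = 52.4355%.
Rounded: 52.44%.

52.44%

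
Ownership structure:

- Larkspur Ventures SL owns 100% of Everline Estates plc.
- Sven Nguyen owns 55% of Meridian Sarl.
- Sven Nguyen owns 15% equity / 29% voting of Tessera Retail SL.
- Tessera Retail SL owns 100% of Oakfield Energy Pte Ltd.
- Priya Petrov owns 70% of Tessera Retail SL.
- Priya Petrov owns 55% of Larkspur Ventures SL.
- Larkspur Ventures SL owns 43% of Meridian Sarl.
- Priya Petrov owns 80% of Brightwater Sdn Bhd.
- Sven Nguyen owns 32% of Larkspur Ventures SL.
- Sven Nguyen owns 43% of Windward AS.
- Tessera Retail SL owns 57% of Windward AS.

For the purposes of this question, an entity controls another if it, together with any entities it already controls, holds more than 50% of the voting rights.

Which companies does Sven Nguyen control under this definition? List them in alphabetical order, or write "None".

Meridian Sarl

Sven holds 55% of Meridian, so Sven controls Meridian.
No other company's threshold is met.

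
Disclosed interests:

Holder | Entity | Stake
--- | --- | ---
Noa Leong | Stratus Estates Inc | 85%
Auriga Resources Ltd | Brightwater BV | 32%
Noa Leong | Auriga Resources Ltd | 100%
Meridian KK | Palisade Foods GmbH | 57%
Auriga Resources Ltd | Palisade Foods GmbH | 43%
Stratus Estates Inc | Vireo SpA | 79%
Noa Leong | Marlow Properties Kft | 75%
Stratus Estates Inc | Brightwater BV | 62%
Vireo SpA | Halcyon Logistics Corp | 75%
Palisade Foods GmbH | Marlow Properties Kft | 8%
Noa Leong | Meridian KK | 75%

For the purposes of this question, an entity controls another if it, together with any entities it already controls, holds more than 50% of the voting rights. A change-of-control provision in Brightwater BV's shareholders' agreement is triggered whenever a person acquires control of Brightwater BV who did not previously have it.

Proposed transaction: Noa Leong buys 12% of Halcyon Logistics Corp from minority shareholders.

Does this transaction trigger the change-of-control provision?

No

The purchase changes only Noa's holdings, so Noa is the only person who could newly come to control Brightwater.
Noa holds 100% of Auriga, so Noa controls Auriga.
Noa holds 85% of Stratus, so Noa controls Stratus.
Stratus and Auriga together hold 62% + 32% = 94% of Brightwater, so Noa controls Brightwater.
So Noa already controls Brightwater before the transaction.
After the purchase, Noa holds 12% of Halcyon directly.
Noa controlled Brightwater already, so this is not a new person acquiring control; every other person's position is unchanged or reduced.
No new person acquires control, so the clause is not triggered.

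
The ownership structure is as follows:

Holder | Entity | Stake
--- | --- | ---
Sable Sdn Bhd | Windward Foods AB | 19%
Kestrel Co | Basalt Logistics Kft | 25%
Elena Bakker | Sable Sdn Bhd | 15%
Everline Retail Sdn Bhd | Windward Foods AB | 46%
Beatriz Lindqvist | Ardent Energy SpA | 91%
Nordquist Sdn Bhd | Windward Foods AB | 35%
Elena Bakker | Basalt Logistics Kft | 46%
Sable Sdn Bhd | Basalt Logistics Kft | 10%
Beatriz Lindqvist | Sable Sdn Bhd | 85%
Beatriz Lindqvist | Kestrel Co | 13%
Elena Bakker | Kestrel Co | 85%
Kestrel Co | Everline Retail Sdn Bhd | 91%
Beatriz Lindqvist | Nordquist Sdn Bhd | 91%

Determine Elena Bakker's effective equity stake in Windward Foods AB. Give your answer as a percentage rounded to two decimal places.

Elena reaches Windward along 2 paths.
Via Sable: 15% × 19% = 2.85%.
Via Kestrel → Everline: 85% × 91% × 46% = 35.581%.
Total: 2.85% + 35.581% = 38.431%.
Rounded: 38.43%.

38.43%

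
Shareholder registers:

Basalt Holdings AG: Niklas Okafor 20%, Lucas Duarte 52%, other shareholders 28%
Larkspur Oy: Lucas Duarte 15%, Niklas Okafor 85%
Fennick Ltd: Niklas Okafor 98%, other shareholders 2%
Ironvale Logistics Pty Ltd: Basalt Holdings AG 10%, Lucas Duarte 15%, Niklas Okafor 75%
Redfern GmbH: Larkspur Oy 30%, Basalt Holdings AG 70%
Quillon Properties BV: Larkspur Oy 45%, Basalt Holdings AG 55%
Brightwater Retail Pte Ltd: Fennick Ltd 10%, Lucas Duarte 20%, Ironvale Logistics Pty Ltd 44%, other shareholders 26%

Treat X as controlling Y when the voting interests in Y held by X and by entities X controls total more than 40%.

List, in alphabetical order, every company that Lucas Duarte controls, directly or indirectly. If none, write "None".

Basalt Holdings AG, Quillon Properties BV, Redfern GmbH

Lucas holds 52% of Basalt, so Lucas controls Basalt.
Basalt holds 70% of Redfern, so Lucas controls Redfern.
Basalt holds 55% of Quillon, so Lucas controls Quillon.
No other company's threshold is met.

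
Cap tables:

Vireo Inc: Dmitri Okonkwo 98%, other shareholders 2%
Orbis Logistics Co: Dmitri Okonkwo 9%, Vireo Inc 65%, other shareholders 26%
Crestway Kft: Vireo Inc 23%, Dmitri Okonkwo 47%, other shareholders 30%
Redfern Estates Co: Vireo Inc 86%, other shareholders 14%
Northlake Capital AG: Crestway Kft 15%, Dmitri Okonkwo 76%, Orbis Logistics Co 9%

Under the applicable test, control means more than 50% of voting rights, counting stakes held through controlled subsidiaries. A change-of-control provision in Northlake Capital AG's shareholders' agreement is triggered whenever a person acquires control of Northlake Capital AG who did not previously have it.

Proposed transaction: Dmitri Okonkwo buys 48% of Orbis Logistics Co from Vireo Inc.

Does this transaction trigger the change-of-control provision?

No

The purchase adds only to Dmitri's holdings (Vireo's stake shrinks), so Dmitri is the only person who could newly come to control Northlake.
Dmitri holds 98% of Vireo, so Dmitri controls Vireo.
Dmitri and Vireo together hold 9% + 65% = 74% of Orbis, so Dmitri controls Orbis.
Vireo and Dmitri together hold 23% + 47% = 70% of Crestway, so Dmitri controls Crestway.
Crestway and Dmitri and Orbis together hold 15% + 76% + 9% = 100% of Northlake, so Dmitri controls Northlake.
So Dmitri already controls Northlake before the transaction.
After the purchase, Dmitri's direct stake in Orbis rises to 9% + 48% = 57%, and Vireo's stake falls to 17%.
Dmitri controlled Northlake already, so this is not a new person acquiring control; every other person's position is unchanged or reduced.
No new person acquires control, so the clause is not triggered.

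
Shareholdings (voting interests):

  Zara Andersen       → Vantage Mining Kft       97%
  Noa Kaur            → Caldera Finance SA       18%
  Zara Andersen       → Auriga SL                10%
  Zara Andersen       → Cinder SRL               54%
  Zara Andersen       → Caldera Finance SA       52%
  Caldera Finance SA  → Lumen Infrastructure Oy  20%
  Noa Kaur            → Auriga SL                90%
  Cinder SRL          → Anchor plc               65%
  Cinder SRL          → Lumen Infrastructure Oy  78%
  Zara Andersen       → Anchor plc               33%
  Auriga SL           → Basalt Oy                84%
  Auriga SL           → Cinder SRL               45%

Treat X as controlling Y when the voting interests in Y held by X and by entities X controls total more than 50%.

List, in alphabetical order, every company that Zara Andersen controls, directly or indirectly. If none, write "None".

Zara holds 52% of Caldera, so Zara controls Caldera.
Zara holds 97% of Vantage, so Zara controls Vantage.
Zara holds 54% of Cinder, so Zara controls Cinder.
Zara and Cinder together hold 33% + 65% = 98% of Anchor, so Zara controls Anchor.
Caldera and Cinder together hold 20% + 78% = 98% of Lumen, so Zara controls Lumen.
No other company's threshold is met.

Anchor plc, Caldera Finance SA, Cinder SRL, Lumen Infrastructure Oy, Vantage Mining Kft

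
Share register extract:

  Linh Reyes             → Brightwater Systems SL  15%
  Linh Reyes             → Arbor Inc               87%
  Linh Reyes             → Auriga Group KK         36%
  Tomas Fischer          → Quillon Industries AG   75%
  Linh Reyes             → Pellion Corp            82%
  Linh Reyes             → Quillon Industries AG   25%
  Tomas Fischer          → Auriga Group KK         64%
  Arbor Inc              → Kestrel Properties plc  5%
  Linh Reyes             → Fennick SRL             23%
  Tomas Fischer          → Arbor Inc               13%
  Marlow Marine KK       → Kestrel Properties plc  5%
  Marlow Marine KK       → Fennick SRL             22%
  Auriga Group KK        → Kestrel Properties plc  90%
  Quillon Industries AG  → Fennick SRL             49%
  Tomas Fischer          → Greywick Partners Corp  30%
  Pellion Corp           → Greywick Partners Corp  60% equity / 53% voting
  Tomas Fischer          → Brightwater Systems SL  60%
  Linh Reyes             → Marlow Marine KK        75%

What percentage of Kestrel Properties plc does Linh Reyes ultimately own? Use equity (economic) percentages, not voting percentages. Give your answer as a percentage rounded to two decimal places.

40.50%

Linh reaches Kestrel along 3 paths.
Via Arbor: 87% × 5% = 4.35%.
Via Marlow: 75% × 5% = 3.75%.
Via Auriga: 36% × 90% = 32.4%.
Total: 4.35% + 3.75% + 32.4% = 40.5%.
Rounded: 40.50%.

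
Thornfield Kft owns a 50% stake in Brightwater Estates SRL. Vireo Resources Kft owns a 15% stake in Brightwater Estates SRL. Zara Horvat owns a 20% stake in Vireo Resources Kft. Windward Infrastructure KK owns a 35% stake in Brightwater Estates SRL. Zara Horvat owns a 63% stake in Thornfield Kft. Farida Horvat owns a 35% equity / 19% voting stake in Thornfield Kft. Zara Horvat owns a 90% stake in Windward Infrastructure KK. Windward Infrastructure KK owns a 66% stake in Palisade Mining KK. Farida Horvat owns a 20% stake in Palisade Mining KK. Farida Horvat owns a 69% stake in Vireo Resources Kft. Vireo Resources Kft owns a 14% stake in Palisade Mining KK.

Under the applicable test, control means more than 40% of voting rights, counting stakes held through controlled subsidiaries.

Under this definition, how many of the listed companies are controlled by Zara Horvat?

Zara holds 63% of Thornfield, so Zara controls Thornfield.
Zara holds 90% of Windward, so Zara controls Windward.
Windward and Thornfield together hold 35% + 50% = 85% of Brightwater, so Zara controls Brightwater.
Windward holds 66% of Palisade, so Zara controls Palisade.
No other company's threshold is met.
Zara controls 4 companies.

4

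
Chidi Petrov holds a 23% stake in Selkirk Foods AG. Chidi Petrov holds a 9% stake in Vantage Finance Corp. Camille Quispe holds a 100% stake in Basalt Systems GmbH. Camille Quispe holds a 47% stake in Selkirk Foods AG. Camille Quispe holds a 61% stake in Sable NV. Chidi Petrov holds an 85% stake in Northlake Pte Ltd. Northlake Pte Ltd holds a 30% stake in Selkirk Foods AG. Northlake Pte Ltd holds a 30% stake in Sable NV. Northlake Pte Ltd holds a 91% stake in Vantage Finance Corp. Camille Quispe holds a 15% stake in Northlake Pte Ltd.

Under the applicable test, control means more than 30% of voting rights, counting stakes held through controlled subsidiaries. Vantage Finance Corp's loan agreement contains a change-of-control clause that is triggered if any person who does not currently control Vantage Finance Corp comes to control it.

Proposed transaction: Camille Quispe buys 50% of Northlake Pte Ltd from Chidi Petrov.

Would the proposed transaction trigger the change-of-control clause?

Yes

The purchase adds only to Camille's holdings (Chidi's stake shrinks), so Camille is the only person who could newly come to control Vantage.
Camille holds 47% of Selkirk, so Camille controls Selkirk.
Camille holds 61% of Sable, so Camille controls Sable.
Camille holds 100% of Basalt, so Camille controls Basalt.
Neither Camille nor any entity Camille controls holds any voting interest in Vantage.
So before the transaction, Camille does not control Vantage.
After the purchase, Camille's direct stake in Northlake rises to 15% + 50% = 65%, and Chidi's stake falls to 35%.
Camille holds 65% of Northlake, so Camille controls Northlake.
Northlake holds 91% of Vantage, so Camille controls Vantage.
Camille did not control Vantage before and does after, so the clause is triggered.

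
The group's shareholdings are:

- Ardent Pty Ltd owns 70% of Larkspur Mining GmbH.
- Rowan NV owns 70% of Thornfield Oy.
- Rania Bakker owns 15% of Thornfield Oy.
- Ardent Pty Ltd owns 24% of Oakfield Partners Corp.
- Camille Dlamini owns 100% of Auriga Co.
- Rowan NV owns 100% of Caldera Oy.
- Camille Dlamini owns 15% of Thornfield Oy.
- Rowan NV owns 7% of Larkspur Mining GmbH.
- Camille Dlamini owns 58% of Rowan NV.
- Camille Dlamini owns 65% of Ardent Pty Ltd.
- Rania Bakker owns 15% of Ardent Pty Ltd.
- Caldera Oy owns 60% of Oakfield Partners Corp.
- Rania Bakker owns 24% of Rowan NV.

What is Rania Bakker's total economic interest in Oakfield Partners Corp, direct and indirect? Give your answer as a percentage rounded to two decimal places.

18.00%

Rania reaches Oakfield along 2 paths.
Via Rowan → Caldera: 24% × 100% × 60% = 14.4%.
Via Ardent: 15% × 24% = 3.6%.
Total: 14.4% + 3.6% = 18%.
Rounded: 18.00%.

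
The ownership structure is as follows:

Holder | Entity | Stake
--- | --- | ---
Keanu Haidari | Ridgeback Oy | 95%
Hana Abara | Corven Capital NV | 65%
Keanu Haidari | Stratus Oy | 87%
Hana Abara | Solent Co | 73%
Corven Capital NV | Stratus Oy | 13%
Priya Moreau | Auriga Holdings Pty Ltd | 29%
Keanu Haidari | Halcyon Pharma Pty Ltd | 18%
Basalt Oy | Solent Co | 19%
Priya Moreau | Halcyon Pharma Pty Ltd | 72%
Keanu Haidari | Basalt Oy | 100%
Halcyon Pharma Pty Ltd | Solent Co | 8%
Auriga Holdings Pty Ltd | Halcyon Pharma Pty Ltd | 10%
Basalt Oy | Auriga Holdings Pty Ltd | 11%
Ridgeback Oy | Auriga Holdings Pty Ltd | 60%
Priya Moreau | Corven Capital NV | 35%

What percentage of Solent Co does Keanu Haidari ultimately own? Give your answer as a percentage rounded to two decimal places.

20.98%

Keanu reaches Solent along 4 paths.
Via Halcyon: 18% × 8% = 1.44%.
Via Ridgeback → Auriga → Halcyon: 95% × 60% × 10% × 8% = 0.456%.
Via Basalt → Auriga → Halcyon: 100% × 11% × 10% × 8% = 0.088%.
Via Basalt: 100% × 19% = 19%.
Total: 1.44% + 0.456% + 0.088% + 19% = 20.984%.
Rounded: 20.98%.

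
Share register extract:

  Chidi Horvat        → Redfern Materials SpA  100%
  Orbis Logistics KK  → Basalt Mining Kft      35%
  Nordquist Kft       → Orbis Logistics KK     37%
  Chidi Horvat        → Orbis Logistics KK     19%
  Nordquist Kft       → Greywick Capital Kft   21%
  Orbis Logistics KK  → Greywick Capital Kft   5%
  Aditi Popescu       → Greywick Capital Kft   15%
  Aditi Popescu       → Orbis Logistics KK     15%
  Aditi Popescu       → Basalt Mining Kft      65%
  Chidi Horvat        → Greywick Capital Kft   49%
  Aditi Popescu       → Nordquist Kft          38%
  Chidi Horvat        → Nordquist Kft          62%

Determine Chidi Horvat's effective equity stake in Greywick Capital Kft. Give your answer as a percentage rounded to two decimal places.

64.12%

Chidi reaches Greywick along 4 paths.
Via Nordquist: 62% × 21% = 13.02%.
Direct stake: 49% = 49%.
Via Orbis: 19% × 5% = 0.95%.
Via Nordquist → Orbis: 62% × 37% × 5% = 1.147%.
Total: 13.02% + 49% + 0.95% + 1.147% = 64.117%.
Rounded: 64.12%.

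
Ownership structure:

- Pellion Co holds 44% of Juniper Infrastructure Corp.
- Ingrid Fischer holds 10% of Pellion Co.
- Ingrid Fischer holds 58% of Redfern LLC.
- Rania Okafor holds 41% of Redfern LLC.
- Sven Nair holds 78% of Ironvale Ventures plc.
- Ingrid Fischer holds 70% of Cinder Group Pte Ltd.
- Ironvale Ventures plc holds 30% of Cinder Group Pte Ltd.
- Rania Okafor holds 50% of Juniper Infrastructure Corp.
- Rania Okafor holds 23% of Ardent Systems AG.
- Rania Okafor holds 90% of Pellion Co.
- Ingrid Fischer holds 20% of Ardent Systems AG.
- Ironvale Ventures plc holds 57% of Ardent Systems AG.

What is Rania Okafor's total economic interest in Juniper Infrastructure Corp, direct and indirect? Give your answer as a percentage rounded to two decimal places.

89.60%

Rania reaches Juniper along 2 paths.
Via Pellion: 90% × 44% = 39.6%.
Direct stake: 50% = 50%.
Total: 39.6% + 50% = 89.6%.
Rounded: 89.60%.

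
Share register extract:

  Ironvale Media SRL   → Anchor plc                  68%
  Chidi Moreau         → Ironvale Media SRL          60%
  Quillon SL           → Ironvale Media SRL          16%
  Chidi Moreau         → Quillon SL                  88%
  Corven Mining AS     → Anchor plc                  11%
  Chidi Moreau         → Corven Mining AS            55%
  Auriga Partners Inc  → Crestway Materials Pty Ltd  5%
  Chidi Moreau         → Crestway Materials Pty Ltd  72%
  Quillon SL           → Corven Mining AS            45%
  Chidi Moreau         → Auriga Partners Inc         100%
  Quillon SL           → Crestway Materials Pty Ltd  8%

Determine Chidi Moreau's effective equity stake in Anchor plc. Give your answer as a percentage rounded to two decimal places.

60.78%

Chidi reaches Anchor along 4 paths.
Via Corven: 55% × 11% = 6.05%.
Via Quillon → Corven: 88% × 45% × 11% = 4.356%.
Via Ironvale: 60% × 68% = 40.8%.
Via Quillon → Ironvale: 88% × 16% × 68% = 9.5744%.
Total: 6.05% + 4.356% + 40.8% + 9.5744% = 60.7804%.
Rounded: 60.78%.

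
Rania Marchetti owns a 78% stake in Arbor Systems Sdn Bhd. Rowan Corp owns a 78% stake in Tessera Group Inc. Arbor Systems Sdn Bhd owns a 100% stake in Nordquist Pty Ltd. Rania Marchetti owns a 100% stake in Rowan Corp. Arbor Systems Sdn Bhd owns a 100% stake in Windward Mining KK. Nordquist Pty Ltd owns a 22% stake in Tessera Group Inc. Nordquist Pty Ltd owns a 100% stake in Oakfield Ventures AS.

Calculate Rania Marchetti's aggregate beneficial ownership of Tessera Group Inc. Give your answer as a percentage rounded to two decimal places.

Rania reaches Tessera along 2 paths.
Via Rowan: 100% × 78% = 78%.
Via Arbor → Nordquist: 78% × 100% × 22% = 17.16%.
Total: 78% + 17.16% = 95.16%.

95.16%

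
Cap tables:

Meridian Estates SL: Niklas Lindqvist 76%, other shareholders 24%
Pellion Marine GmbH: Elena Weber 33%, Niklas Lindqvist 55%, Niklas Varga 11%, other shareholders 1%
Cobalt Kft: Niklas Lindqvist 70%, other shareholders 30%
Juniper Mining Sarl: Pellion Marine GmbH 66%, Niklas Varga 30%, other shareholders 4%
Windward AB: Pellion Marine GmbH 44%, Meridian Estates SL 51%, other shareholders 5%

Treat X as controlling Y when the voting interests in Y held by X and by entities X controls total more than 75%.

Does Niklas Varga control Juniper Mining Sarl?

Niklas Varga's largest direct stake is 30% in Juniper, which does not meet the threshold, so Niklas Varga controls no company.
In Juniper, Niklas Varga's side holds only 30%, not > 75%.
So Niklas Varga does not control Juniper.

No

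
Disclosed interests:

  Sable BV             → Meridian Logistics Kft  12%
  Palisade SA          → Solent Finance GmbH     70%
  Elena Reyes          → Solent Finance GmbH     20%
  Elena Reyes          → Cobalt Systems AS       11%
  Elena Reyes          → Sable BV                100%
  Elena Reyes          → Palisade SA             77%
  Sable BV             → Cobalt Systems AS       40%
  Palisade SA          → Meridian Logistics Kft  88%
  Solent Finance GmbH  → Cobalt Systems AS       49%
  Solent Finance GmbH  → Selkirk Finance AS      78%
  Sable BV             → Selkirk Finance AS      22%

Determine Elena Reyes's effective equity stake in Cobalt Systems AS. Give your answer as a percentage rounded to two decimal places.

87.21%

Elena reaches Cobalt along 4 paths.
Via Sable: 100% × 40% = 40%.
Direct stake: 11% = 11%.
Via Solent: 20% × 49% = 9.8%.
Via Palisade → Solent: 77% × 70% × 49% = 26.411%.
Total: 40% + 11% + 9.8% + 26.411% = 87.211%.
Rounded: 87.21%.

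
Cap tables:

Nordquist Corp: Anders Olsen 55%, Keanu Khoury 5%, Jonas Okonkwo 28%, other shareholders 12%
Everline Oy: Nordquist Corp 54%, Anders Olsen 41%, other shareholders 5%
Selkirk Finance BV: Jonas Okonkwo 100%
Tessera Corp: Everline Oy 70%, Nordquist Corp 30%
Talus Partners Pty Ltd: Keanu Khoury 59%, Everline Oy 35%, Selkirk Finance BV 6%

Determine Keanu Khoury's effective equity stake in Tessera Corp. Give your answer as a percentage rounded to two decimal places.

Keanu reaches Tessera along 2 paths.
Via Nordquist → Everline: 5% × 54% × 70% = 1.89%.
Via Nordquist: 5% × 30% = 1.5%.
Total: 1.89% + 1.5% = 3.39%.

3.39%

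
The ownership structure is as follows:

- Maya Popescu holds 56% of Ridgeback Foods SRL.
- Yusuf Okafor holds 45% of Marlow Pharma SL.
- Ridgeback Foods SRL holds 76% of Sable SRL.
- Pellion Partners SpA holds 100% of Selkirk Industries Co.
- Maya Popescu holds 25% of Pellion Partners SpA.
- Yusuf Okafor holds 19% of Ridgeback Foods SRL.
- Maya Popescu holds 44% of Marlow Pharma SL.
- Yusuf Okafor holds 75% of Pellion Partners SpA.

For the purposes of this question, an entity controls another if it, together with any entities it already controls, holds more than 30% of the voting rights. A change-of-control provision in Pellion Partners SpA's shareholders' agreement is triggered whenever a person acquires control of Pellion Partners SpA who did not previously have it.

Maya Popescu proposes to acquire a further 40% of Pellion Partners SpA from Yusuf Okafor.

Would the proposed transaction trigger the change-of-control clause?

The purchase adds only to Maya's holdings (Yusuf's stake shrinks), so Maya is the only person who could newly come to control Pellion.
Maya holds 56% of Ridgeback, so Maya controls Ridgeback.
Ridgeback holds 76% of Sable, so Maya controls Sable.
Maya holds 44% of Marlow, so Maya controls Marlow.
In Pellion, Maya's side holds only 25%, not > 30%.
So before the transaction, Maya does not control Pellion.
After the purchase, Maya's direct stake in Pellion rises to 25% + 40% = 65%, and Yusuf's stake falls to 35%.
Maya holds 65% of Pellion, so Maya controls Pellion.
Maya did not control Pellion before and does after, so the clause is triggered.

Yes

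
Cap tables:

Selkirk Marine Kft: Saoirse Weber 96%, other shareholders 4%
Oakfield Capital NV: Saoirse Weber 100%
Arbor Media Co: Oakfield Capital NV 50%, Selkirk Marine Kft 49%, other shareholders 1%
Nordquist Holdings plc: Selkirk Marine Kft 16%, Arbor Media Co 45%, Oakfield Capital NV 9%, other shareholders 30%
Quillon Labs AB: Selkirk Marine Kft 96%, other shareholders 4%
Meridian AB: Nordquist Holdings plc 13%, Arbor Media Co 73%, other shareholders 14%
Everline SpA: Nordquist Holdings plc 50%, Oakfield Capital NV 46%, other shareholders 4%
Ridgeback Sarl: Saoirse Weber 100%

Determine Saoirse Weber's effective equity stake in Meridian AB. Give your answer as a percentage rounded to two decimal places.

79.68%

Saoirse reaches Meridian along 6 paths.
Via Selkirk → Nordquist: 96% × 16% × 13% = 1.9968%.
Via Oakfield → Arbor → Nordquist: 100% × 50% × 45% × 13% = 2.925%.
Via Selkirk → Arbor → Nordquist: 96% × 49% × 45% × 13% = 2.75184%.
Via Oakfield → Nordquist: 100% × 9% × 13% = 1.17%.
Via Oakfield → Arbor: 100% × 50% × 73% = 36.5%.
Via Selkirk → Arbor: 96% × 49% × 73% = 34.3392%.
Total: 1.9968% + 2.925% + 2.75184% + 1.17% + 36.5% + 34.3392% = 79.68284%.
Rounded: 79.68%.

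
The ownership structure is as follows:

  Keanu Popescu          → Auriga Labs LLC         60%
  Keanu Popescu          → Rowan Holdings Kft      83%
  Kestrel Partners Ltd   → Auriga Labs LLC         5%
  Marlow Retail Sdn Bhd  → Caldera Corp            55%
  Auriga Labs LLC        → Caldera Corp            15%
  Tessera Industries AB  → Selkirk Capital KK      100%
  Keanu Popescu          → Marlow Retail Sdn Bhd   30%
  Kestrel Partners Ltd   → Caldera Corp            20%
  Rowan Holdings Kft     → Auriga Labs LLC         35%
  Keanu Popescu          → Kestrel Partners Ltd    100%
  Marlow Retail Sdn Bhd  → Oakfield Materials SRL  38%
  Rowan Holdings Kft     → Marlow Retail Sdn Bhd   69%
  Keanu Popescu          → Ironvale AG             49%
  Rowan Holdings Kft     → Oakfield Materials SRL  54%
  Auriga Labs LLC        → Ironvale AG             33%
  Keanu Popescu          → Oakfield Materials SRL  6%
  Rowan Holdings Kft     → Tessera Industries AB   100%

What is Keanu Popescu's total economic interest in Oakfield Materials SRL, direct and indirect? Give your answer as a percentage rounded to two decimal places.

Keanu reaches Oakfield along 4 paths.
Via Rowan: 83% × 54% = 44.82%.
Direct stake: 6% = 6%.
Via Marlow: 30% × 38% = 11.4%.
Via Rowan → Marlow: 83% × 69% × 38% = 21.7626%.
Total: 44.82% + 6% + 11.4% + 21.7626% = 83.9826%.
Rounded: 83.98%.

83.98%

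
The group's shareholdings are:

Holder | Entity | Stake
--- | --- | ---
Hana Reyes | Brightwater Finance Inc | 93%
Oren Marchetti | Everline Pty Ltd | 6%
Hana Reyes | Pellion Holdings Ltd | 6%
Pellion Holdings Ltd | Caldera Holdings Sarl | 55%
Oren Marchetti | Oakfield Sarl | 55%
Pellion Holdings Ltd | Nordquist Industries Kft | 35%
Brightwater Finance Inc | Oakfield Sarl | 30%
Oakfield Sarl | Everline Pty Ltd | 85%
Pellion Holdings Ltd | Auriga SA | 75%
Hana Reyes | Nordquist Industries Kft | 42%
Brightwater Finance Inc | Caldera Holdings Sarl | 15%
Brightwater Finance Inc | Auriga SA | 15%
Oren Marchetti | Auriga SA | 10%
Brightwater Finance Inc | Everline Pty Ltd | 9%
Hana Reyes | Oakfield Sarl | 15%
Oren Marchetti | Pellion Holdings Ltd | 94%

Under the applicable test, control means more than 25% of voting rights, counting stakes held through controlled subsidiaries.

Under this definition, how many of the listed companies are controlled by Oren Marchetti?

Oren holds 94% of Pellion, so Oren controls Pellion.
Oren holds 55% of Oakfield, so Oren controls Oakfield.
Oren and Pellion together hold 10% + 75% = 85% of Auriga, so Oren controls Auriga.
Oren and Oakfield together hold 6% + 85% = 91% of Everline, so Oren controls Everline.
Pellion holds 55% of Caldera, so Oren controls Caldera.
Pellion holds 35% of Nordquist, so Oren controls Nordquist.
No other company's threshold is met.
Oren controls 6 companies.

6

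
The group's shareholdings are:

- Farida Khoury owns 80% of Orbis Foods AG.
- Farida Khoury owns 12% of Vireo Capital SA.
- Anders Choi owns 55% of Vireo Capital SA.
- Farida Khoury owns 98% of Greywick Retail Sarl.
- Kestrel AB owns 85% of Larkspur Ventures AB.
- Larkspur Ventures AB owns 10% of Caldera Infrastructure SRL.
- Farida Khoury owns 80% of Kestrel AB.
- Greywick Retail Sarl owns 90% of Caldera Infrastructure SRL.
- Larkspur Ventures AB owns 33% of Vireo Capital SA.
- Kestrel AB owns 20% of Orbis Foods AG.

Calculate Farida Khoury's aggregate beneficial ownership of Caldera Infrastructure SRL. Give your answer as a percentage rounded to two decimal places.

Farida reaches Caldera along 2 paths.
Via Greywick: 98% × 90% = 88.2%.
Via Kestrel → Larkspur: 80% × 85% × 10% = 6.8%.
Total: 88.2% + 6.8% = 95%.
Rounded: 95.00%.

95.00%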